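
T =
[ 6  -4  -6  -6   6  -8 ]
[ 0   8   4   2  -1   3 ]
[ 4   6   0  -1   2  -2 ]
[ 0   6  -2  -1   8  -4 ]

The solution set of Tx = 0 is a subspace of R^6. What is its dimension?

Row reduce to echelon form.
R3 ← R3 − (2/3)·R1: [0, 26/3, 4, 3, -2, 10/3]
R3 ← R3 − (13/12)·R2: [0, 0, -1/3, 5/6, -11/12, 1/12]
R4 ← R4 − (3/4)·R2: [0, 0, -5, -5/2, 35/4, -25/4]
R4 ← R4 − (15)·R3: [0, 0, 0, -15, 45/2, -15/2]
4 nonzero rows, so rank(T) = 4.
T has 6 columns; by rank–nullity, nullity = 6 − 4 = 2.

2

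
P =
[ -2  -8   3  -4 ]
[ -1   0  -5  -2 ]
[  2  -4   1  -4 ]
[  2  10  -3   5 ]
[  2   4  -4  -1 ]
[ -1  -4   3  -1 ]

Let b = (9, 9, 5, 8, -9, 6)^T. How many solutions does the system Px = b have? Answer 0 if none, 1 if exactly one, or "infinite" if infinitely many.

Row reduce the augmented matrix [P | b].
R2 ← R2 − (1/2)·R1: [0, 4, -13/2, 0, 9/2]
R3 ← R3 + R1: [0, -12, 4, -8, 14]
R4 ← R4 + R1: [0, 2, 0, 1, 17]
R5 ← R5 + R1: [0, -4, -1, -5, 0]
R6 ← R6 − (1/2)·R1: [0, 0, 3/2, 1, 3/2]
R3 ← R3 + (3)·R2: [0, 0, -31/2, -8, 55/2]
R4 ← R4 − (1/2)·R2: [0, 0, 13/4, 1, 59/4]
R5 ← R5 + R2: [0, 0, -15/2, -5, 9/2]
R4 ← R4 + (13/62)·R3: [0, 0, 0, -21/31, 636/31]
R5 ← R5 − (15/31)·R3: [0, 0, 0, -35/31, -273/31]
R6 ← R6 + (3/31)·R3: [0, 0, 0, 7/31, 129/31]
R5 ← R5 − (5/3)·R4: [0, 0, 0, 0, -43]
R6 ← R6 + (1/3)·R4: [0, 0, 0, 0, 11]
R6 ← R6 + (11/43)·R5: [0, 0, 0, 0, 0]
The echelon form has 5 nonzero rows; the last pivot sits in the augmented column, so rank(P) = 4 but rank([P|b]) = 5.
Since the ranks differ, the system is inconsistent.
It has no solutions.

0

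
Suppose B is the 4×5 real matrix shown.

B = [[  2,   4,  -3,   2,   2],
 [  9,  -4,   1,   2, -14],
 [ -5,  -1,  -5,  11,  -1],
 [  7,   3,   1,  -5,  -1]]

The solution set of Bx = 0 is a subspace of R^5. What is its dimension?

Row reduce to echelon form.
R2 ← R2 − (9/2)·R1: [0, -22, 29/2, -7, -23]
R3 ← R3 + (5/2)·R1: [0, 9, -25/2, 16, 4]
R4 ← R4 − (7/2)·R1: [0, -11, 23/2, -12, -8]
R3 ← R3 + (9/22)·R2: [0, 0, -289/44, 289/22, -119/22]
R4 ← R4 − (1/2)·R2: [0, 0, 17/4, -17/2, 7/2]
R4 ← R4 + (11/17)·R3: [0, 0, 0, 0, 0]
3 nonzero rows, so rank(B) = 3.
B has 5 columns; by rank–nullity, nullity = 5 − 3 = 2.

2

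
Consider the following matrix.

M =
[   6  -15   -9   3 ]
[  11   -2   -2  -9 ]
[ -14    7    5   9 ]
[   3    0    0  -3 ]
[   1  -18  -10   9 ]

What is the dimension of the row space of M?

Row reduce to echelon form.
R2 ← R2 − (11/6)·R1: [0, 51/2, 29/2, -29/2]
R3 ← R3 + (7/3)·R1: [0, -28, -16, 16]
R4 ← R4 − (1/2)·R1: [0, 15/2, 9/2, -9/2]
R5 ← R5 − (1/6)·R1: [0, -31/2, -17/2, 17/2]
R3 ← R3 + (56/51)·R2: [0, 0, -4/51, 4/51]
R4 ← R4 − (5/17)·R2: [0, 0, 4/17, -4/17]
R5 ← R5 + (31/51)·R2: [0, 0, 16/51, -16/51]
R4 ← R4 + (3)·R3: [0, 0, 0, 0]
R5 ← R5 + (4)·R3: [0, 0, 0, 0]
Echelon form has 3 nonzero rows, so rank(M) = 3.
The row space has dimension equal to the rank: 3.

3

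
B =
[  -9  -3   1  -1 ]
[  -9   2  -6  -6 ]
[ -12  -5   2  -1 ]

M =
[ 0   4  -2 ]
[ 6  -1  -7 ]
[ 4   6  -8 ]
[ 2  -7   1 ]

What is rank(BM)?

First compute BM:
[[-16, -20,  30],
 [-24, -32,  46],
 [-24, -24,  42]]
Now row reduce the product.
R2 ← R2 − (3/2)·R1: [0, -2, 1]
R3 ← R3 − (3/2)·R1: [0, 6, -3]
R3 ← R3 + (3)·R2: [0, 0, 0]
2 nonzero rows, so rank(BM) = 2.

2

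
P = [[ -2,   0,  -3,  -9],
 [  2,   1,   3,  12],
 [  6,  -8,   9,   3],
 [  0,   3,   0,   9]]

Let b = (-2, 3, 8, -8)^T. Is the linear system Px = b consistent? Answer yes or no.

no

Row reduce the augmented matrix [P | b].
R2 ← R2 + R1: [0, 1, 0, 3, 1]
R3 ← R3 + (3)·R1: [0, -8, 0, -24, 2]
R3 ← R3 + (8)·R2: [0, 0, 0, 0, 10]
R4 ← R4 − (3)·R2: [0, 0, 0, 0, -11]
R4 ← R4 + (11/10)·R3: [0, 0, 0, 0, 0]
The echelon form has 3 nonzero rows; the last pivot sits in the augmented column, so rank(P) = 2 but rank([P|b]) = 3.
Since the ranks differ, the system is inconsistent.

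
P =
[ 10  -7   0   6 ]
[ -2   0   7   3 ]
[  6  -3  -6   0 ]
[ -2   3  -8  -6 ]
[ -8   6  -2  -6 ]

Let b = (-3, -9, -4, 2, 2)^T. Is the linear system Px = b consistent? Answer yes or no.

no

Row reduce the augmented matrix [P | b].
R2 ← R2 + (1/5)·R1: [0, -7/5, 7, 21/5, -48/5]
R3 ← R3 − (3/5)·R1: [0, 6/5, -6, -18/5, -11/5]
R4 ← R4 + (1/5)·R1: [0, 8/5, -8, -24/5, 7/5]
R5 ← R5 + (4/5)·R1: [0, 2/5, -2, -6/5, -2/5]
R3 ← R3 + (6/7)·R2: [0, 0, 0, 0, -73/7]
R4 ← R4 + (8/7)·R2: [0, 0, 0, 0, -67/7]
R5 ← R5 + (2/7)·R2: [0, 0, 0, 0, -22/7]
R4 ← R4 − (67/73)·R3: [0, 0, 0, 0, 0]
R5 ← R5 − (22/73)·R3: [0, 0, 0, 0, 0]
The echelon form has 3 nonzero rows; the last pivot sits in the augmented column, so rank(P) = 2 but rank([P|b]) = 3.
Since the ranks differ, the system is inconsistent.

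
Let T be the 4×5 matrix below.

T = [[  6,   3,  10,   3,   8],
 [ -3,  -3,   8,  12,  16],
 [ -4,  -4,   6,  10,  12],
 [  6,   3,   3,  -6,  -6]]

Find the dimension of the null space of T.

Row reduce to echelon form.
R2 ← R2 + (1/2)·R1: [0, -3/2, 13, 27/2, 20]
R3 ← R3 + (2/3)·R1: [0, -2, 38/3, 12, 52/3]
R4 ← R4 − R1: [0, 0, -7, -9, -14]
R3 ← R3 − (4/3)·R2: [0, 0, -14/3, -6, -28/3]
R4 ← R4 − (3/2)·R3: [0, 0, 0, 0, 0]
3 nonzero rows, so rank(T) = 3.
T has 5 columns; by rank–nullity, nullity = 5 − 3 = 2.

2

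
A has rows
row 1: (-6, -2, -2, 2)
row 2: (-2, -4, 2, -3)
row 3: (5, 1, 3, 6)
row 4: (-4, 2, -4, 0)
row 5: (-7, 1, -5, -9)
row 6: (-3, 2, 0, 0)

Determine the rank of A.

Row reduce to echelon form.
R2 ← R2 − (1/3)·R1: [0, -10/3, 8/3, -11/3]
R3 ← R3 + (5/6)·R1: [0, -2/3, 4/3, 23/3]
R4 ← R4 − (2/3)·R1: [0, 10/3, -8/3, -4/3]
R5 ← R5 − (7/6)·R1: [0, 10/3, -8/3, -34/3]
R6 ← R6 − (1/2)·R1: [0, 3, 1, -1]
R3 ← R3 − (1/5)·R2: [0, 0, 4/5, 42/5]
R4 ← R4 + R2: [0, 0, 0, -5]
R5 ← R5 + R2: [0, 0, 0, -15]
R6 ← R6 + (9/10)·R2: [0, 0, 17/5, -43/10]
R6 ← R6 − (17/4)·R3: [0, 0, 0, -40]
R5 ← R5 − (3)·R4: [0, 0, 0, 0]
R6 ← R6 − (8)·R4: [0, 0, 0, 0]
Echelon form has 4 nonzero rows, so rank(A) = 4.

4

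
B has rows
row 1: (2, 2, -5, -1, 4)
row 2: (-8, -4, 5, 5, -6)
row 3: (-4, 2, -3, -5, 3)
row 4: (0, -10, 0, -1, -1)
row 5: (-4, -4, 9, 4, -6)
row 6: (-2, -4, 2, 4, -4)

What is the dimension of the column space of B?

Row reduce to echelon form.
R2 ← R2 + (4)·R1: [0, 4, -15, 1, 10]
R3 ← R3 + (2)·R1: [0, 6, -13, -7, 11]
R5 ← R5 + (2)·R1: [0, 0, -1, 2, 2]
R6 ← R6 + R1: [0, -2, -3, 3, 0]
R3 ← R3 − (3/2)·R2: [0, 0, 19/2, -17/2, -4]
R4 ← R4 + (5/2)·R2: [0, 0, -75/2, 3/2, 24]
R6 ← R6 + (1/2)·R2: [0, 0, -21/2, 7/2, 5]
R4 ← R4 + (75/19)·R3: [0, 0, 0, -609/19, 156/19]
R5 ← R5 + (2/19)·R3: [0, 0, 0, 21/19, 30/19]
R6 ← R6 + (21/19)·R3: [0, 0, 0, -112/19, 11/19]
R5 ← R5 + (1/29)·R4: [0, 0, 0, 0, 54/29]
R6 ← R6 − (16/87)·R4: [0, 0, 0, 0, -27/29]
R6 ← R6 + (1/2)·R5: [0, 0, 0, 0, 0]
Echelon form has 5 nonzero rows, so rank(B) = 5.
The column space has dimension equal to the rank: 5.

5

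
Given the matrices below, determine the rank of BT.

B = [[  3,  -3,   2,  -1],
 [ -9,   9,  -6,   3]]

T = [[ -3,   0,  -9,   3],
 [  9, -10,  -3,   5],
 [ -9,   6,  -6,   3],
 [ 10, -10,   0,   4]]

First compute BT:
[[-64,  52, -30,  -4],
 [192, -156,  90,  12]]
Now row reduce the product.
R2 ← R2 + (3)·R1: [0, 0, 0, 0]
1 nonzero row, so rank(BT) = 1.

1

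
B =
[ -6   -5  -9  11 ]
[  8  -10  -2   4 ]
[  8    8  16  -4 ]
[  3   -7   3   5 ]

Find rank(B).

4

Row reduce to echelon form.
R2 ← R2 + (4/3)·R1: [0, -50/3, -14, 56/3]
R3 ← R3 + (4/3)·R1: [0, 4/3, 4, 32/3]
R4 ← R4 + (1/2)·R1: [0, -19/2, -3/2, 21/2]
R3 ← R3 + (2/25)·R2: [0, 0, 72/25, 304/25]
R4 ← R4 − (57/100)·R2: [0, 0, 162/25, -7/50]
R4 ← R4 − (9/4)·R3: [0, 0, 0, -55/2]
Echelon form has 4 nonzero rows, so rank(B) = 4.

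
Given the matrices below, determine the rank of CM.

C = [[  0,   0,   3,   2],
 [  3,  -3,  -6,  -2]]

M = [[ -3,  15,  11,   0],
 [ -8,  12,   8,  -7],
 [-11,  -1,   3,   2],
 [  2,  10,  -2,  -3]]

2

First compute CM:
[[-29,  17,   5,   0],
 [ 77,  -5,  -5,  15]]
Now row reduce the product.
R2 ← R2 + (77/29)·R1: [0, 1164/29, 240/29, 15]
2 nonzero rows, so rank(CM) = 2.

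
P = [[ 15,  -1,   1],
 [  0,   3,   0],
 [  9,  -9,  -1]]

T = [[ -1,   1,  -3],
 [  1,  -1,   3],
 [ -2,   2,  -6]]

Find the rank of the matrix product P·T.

1

First compute PT:
[[-18,  18, -54],
 [  3,  -3,   9],
 [-16,  16, -48]]
Now row reduce the product.
R2 ← R2 + (1/6)·R1: [0, 0, 0]
R3 ← R3 − (8/9)·R1: [0, 0, 0]
1 nonzero row, so rank(PT) = 1.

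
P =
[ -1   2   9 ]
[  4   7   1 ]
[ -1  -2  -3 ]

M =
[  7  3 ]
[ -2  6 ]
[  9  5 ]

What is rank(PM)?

2

First compute PM:
[[ 70,  54],
 [ 23,  59],
 [-30, -30]]
Now row reduce the product.
R2 ← R2 − (23/70)·R1: [0, 1444/35]
R3 ← R3 + (3/7)·R1: [0, -48/7]
R3 ← R3 + (60/361)·R2: [0, 0]
2 nonzero rows, so rank(PM) = 2.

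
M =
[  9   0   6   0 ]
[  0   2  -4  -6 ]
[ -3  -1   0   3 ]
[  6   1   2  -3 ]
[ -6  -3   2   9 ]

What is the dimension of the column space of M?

2

Row reduce to echelon form.
R3 ← R3 + (1/3)·R1: [0, -1, 2, 3]
R4 ← R4 − (2/3)·R1: [0, 1, -2, -3]
R5 ← R5 + (2/3)·R1: [0, -3, 6, 9]
R3 ← R3 + (1/2)·R2: [0, 0, 0, 0]
R4 ← R4 − (1/2)·R2: [0, 0, 0, 0]
R5 ← R5 + (3/2)·R2: [0, 0, 0, 0]
Echelon form has 2 nonzero rows, so rank(M) = 2.
The column space has dimension equal to the rank: 2.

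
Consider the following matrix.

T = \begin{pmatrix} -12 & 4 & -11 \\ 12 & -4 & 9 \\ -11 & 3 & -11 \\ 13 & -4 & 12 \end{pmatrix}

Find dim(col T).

Row reduce to echelon form.
R2 ← R2 + R1: [0, 0, -2]
R3 ← R3 − (11/12)·R1: [0, -2/3, -11/12]
R4 ← R4 + (13/12)·R1: [0, 1/3, 1/12]
Swap R2 ↔ R3
R4 ← R4 + (1/2)·R2: [0, 0, -3/8]
R4 ← R4 − (3/16)·R3: [0, 0, 0]
Echelon form has 3 nonzero rows, so rank(T) = 3.
The column space has dimension equal to the rank: 3.

3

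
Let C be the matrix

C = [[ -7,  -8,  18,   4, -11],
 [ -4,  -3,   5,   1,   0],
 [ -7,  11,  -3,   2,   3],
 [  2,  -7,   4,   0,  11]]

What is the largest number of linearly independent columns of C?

Row reduce to echelon form.
R2 ← R2 − (4/7)·R1: [0, 11/7, -37/7, -9/7, 44/7]
R3 ← R3 − R1: [0, 19, -21, -2, 14]
R4 ← R4 + (2/7)·R1: [0, -65/7, 64/7, 8/7, 55/7]
R3 ← R3 − (133/11)·R2: [0, 0, 472/11, 149/11, -62]
R4 ← R4 + (65/11)·R2: [0, 0, -243/11, -71/11, 45]
R4 ← R4 + (243/472)·R3: [0, 0, 0, 245/472, 3087/236]
Echelon form has 4 nonzero rows, so rank(C) = 4.
The rank gives the maximum number of linearly independent columns: 4.

4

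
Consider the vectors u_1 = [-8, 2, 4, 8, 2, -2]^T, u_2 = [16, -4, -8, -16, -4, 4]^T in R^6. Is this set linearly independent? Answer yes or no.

Form the matrix with these vectors as rows and row reduce.
R2 ← R2 + (2)·R1: [0, 0, 0, 0, 0, 0]
1 nonzero row, so the 2 vectors span a space of dimension 1.
Since 1 < 2, the vectors are linearly dependent.

no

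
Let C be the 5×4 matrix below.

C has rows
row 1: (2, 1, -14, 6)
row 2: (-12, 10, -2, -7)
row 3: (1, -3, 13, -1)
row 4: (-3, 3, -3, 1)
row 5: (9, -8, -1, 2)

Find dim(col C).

Row reduce to echelon form.
R2 ← R2 + (6)·R1: [0, 16, -86, 29]
R3 ← R3 − (1/2)·R1: [0, -7/2, 20, -4]
R4 ← R4 + (3/2)·R1: [0, 9/2, -24, 10]
R5 ← R5 − (9/2)·R1: [0, -25/2, 62, -25]
R3 ← R3 + (7/32)·R2: [0, 0, 19/16, 75/32]
R4 ← R4 − (9/32)·R2: [0, 0, 3/16, 59/32]
R5 ← R5 + (25/32)·R2: [0, 0, -83/16, -75/32]
R4 ← R4 − (3/19)·R3: [0, 0, 0, 28/19]
R5 ← R5 + (83/19)·R3: [0, 0, 0, 150/19]
R5 ← R5 − (75/14)·R4: [0, 0, 0, 0]
Echelon form has 4 nonzero rows, so rank(C) = 4.
The column space has dimension equal to the rank: 4.

4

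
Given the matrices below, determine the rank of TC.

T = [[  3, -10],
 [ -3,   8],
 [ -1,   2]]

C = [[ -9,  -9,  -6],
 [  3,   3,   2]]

First compute TC:
[[-57, -57, -38],
 [ 51,  51,  34],
 [ 15,  15,  10]]
Now row reduce the product.
R2 ← R2 + (17/19)·R1: [0, 0, 0]
R3 ← R3 + (5/19)·R1: [0, 0, 0]
1 nonzero row, so rank(TC) = 1.

1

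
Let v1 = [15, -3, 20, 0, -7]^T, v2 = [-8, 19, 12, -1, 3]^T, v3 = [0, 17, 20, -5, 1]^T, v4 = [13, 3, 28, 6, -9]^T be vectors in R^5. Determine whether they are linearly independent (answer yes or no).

Form the matrix with these vectors as rows and row reduce.
R2 ← R2 + (8/15)·R1: [0, 87/5, 68/3, -1, -11/15]
R4 ← R4 − (13/15)·R1: [0, 28/5, 32/3, 6, -44/15]
R3 ← R3 − (85/87)·R2: [0, 0, -560/261, -350/87, 448/261]
R4 ← R4 − (28/87)·R2: [0, 0, 880/261, 550/87, -704/261]
R4 ← R4 + (11/7)·R3: [0, 0, 0, 0, 0]
3 nonzero rows, so the 4 vectors span a space of dimension 3.
Since 3 < 4, the vectors are linearly dependent.

no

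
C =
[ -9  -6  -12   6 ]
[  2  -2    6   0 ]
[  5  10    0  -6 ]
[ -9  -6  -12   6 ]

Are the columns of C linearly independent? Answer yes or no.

Row reduce C to echelon form.
R2 ← R2 + (2/9)·R1: [0, -10/3, 10/3, 4/3]
R3 ← R3 + (5/9)·R1: [0, 20/3, -20/3, -8/3]
R4 ← R4 − R1: [0, 0, 0, 0]
R3 ← R3 + (2)·R2: [0, 0, 0, 0]
2 pivots among 4 columns.
Only 2 < 4 pivot columns, so the columns are linearly dependent.

no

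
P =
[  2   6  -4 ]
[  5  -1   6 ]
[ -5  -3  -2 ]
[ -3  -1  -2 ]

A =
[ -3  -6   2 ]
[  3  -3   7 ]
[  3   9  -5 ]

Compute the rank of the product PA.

1

First compute PA:
[[  0, -66,  66],
 [  0,  27, -27],
 [  0,  21, -21],
 [  0,   3,  -3]]
Now row reduce the product.
R2 ← R2 + (9/22)·R1: [0, 0, 0]
R3 ← R3 + (7/22)·R1: [0, 0, 0]
R4 ← R4 + (1/22)·R1: [0, 0, 0]
1 nonzero row, so rank(PA) = 1.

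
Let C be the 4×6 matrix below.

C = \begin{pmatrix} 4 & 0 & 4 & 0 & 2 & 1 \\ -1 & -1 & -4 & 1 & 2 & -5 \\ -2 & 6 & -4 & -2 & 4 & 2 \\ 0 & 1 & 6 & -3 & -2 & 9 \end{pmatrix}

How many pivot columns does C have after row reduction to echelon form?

Row reduce to echelon form.
R2 ← R2 + (1/4)·R1: [0, -1, -3, 1, 5/2, -19/4]
R3 ← R3 + (1/2)·R1: [0, 6, -2, -2, 5, 5/2]
R3 ← R3 + (6)·R2: [0, 0, -20, 4, 20, -26]
R4 ← R4 + R2: [0, 0, 3, -2, 1/2, 17/4]
R4 ← R4 + (3/20)·R3: [0, 0, 0, -7/5, 7/2, 7/20]
Echelon form has 4 nonzero rows, so rank(C) = 4.
Each nonzero row contributes one pivot column: 4 pivot columns.

4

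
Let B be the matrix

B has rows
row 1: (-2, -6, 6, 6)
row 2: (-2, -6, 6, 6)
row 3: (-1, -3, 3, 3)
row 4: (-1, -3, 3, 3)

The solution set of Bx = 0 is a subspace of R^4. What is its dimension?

3

Row reduce to echelon form.
R2 ← R2 − R1: [0, 0, 0, 0]
R3 ← R3 − (1/2)·R1: [0, 0, 0, 0]
R4 ← R4 − (1/2)·R1: [0, 0, 0, 0]
1 nonzero row, so rank(B) = 1.
B has 4 columns; by rank–nullity, nullity = 4 − 1 = 3.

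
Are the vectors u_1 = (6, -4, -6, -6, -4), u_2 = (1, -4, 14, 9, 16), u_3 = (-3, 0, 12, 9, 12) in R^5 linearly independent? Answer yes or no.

Form the matrix with these vectors as rows and row reduce.
R2 ← R2 − (1/6)·R1: [0, -10/3, 15, 10, 50/3]
R3 ← R3 + (1/2)·R1: [0, -2, 9, 6, 10]
R3 ← R3 − (3/5)·R2: [0, 0, 0, 0, 0]
2 nonzero rows, so the 3 vectors span a space of dimension 2.
Since 2 < 3, the vectors are linearly dependent.

no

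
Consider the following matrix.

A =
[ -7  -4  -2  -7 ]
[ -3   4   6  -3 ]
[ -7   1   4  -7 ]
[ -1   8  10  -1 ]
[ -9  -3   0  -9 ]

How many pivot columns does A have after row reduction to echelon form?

Row reduce to echelon form.
R2 ← R2 − (3/7)·R1: [0, 40/7, 48/7, 0]
R3 ← R3 − R1: [0, 5, 6, 0]
R4 ← R4 − (1/7)·R1: [0, 60/7, 72/7, 0]
R5 ← R5 − (9/7)·R1: [0, 15/7, 18/7, 0]
R3 ← R3 − (7/8)·R2: [0, 0, 0, 0]
R4 ← R4 − (3/2)·R2: [0, 0, 0, 0]
R5 ← R5 − (3/8)·R2: [0, 0, 0, 0]
Echelon form has 2 nonzero rows, so rank(A) = 2.
Each nonzero row contributes one pivot column: 2 pivot columns.

2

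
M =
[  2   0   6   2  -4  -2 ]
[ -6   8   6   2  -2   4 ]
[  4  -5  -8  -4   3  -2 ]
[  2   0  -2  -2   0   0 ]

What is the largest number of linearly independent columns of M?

Row reduce to echelon form.
R2 ← R2 + (3)·R1: [0, 8, 24, 8, -14, -2]
R3 ← R3 − (2)·R1: [0, -5, -20, -8, 11, 2]
R4 ← R4 − R1: [0, 0, -8, -4, 4, 2]
R3 ← R3 + (5/8)·R2: [0, 0, -5, -3, 9/4, 3/4]
R4 ← R4 − (8/5)·R3: [0, 0, 0, 4/5, 2/5, 4/5]
Echelon form has 4 nonzero rows, so rank(M) = 4.
The rank gives the maximum number of linearly independent columns: 4.

4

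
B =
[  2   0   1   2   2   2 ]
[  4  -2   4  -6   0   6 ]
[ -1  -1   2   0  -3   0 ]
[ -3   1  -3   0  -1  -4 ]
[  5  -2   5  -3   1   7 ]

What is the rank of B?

3

Row reduce to echelon form.
R2 ← R2 − (2)·R1: [0, -2, 2, -10, -4, 2]
R3 ← R3 + (1/2)·R1: [0, -1, 5/2, 1, -2, 1]
R4 ← R4 + (3/2)·R1: [0, 1, -3/2, 3, 2, -1]
R5 ← R5 − (5/2)·R1: [0, -2, 5/2, -8, -4, 2]
R3 ← R3 − (1/2)·R2: [0, 0, 3/2, 6, 0, 0]
R4 ← R4 + (1/2)·R2: [0, 0, -1/2, -2, 0, 0]
R5 ← R5 − R2: [0, 0, 1/2, 2, 0, 0]
R4 ← R4 + (1/3)·R3: [0, 0, 0, 0, 0, 0]
R5 ← R5 − (1/3)·R3: [0, 0, 0, 0, 0, 0]
Echelon form has 3 nonzero rows, so rank(B) = 3.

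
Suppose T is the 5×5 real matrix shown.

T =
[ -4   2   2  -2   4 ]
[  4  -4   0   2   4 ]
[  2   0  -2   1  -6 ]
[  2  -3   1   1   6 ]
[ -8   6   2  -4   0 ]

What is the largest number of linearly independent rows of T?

2

Row reduce to echelon form.
R2 ← R2 + R1: [0, -2, 2, 0, 8]
R3 ← R3 + (1/2)·R1: [0, 1, -1, 0, -4]
R4 ← R4 + (1/2)·R1: [0, -2, 2, 0, 8]
R5 ← R5 − (2)·R1: [0, 2, -2, 0, -8]
R3 ← R3 + (1/2)·R2: [0, 0, 0, 0, 0]
R4 ← R4 − R2: [0, 0, 0, 0, 0]
R5 ← R5 + R2: [0, 0, 0, 0, 0]
Echelon form has 2 nonzero rows, so rank(T) = 2.
The rank gives the maximum number of linearly independent rows: 2.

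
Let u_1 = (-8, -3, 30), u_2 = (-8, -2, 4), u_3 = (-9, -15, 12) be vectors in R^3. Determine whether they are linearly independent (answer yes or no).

yes

Form the matrix with these vectors as rows and row reduce.
R2 ← R2 − R1: [0, 1, -26]
R3 ← R3 − (9/8)·R1: [0, -93/8, -87/4]
R3 ← R3 + (93/8)·R2: [0, 0, -324]
3 nonzero rows, so the 3 vectors span a space of dimension 3.
Since 3 = 3, the vectors are linearly independent.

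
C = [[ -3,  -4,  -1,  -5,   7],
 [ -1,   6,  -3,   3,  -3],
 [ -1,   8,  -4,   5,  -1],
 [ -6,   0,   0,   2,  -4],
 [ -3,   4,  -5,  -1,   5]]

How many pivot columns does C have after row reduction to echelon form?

4

Row reduce to echelon form.
R2 ← R2 − (1/3)·R1: [0, 22/3, -8/3, 14/3, -16/3]
R3 ← R3 − (1/3)·R1: [0, 28/3, -11/3, 20/3, -10/3]
R4 ← R4 − (2)·R1: [0, 8, 2, 12, -18]
R5 ← R5 − R1: [0, 8, -4, 4, -2]
R3 ← R3 − (14/11)·R2: [0, 0, -3/11, 8/11, 38/11]
R4 ← R4 − (12/11)·R2: [0, 0, 54/11, 76/11, -134/11]
R5 ← R5 − (12/11)·R2: [0, 0, -12/11, -12/11, 42/11]
R4 ← R4 + (18)·R3: [0, 0, 0, 20, 50]
R5 ← R5 − (4)·R3: [0, 0, 0, -4, -10]
R5 ← R5 + (1/5)·R4: [0, 0, 0, 0, 0]
Echelon form has 4 nonzero rows, so rank(C) = 4.
Each nonzero row contributes one pivot column: 4 pivot columns.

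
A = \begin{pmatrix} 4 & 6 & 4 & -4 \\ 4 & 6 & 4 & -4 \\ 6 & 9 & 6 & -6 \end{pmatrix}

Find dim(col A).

1

Row reduce to echelon form.
R2 ← R2 − R1: [0, 0, 0, 0]
R3 ← R3 − (3/2)·R1: [0, 0, 0, 0]
Echelon form has 1 nonzero row, so rank(A) = 1.
The column space has dimension equal to the rank: 1.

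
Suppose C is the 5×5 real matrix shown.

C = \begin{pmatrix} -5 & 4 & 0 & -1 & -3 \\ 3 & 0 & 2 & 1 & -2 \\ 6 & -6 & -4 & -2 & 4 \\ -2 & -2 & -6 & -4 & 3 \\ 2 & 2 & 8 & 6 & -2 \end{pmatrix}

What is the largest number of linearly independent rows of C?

Row reduce to echelon form.
R2 ← R2 + (3/5)·R1: [0, 12/5, 2, 2/5, -19/5]
R3 ← R3 + (6/5)·R1: [0, -6/5, -4, -16/5, 2/5]
R4 ← R4 − (2/5)·R1: [0, -18/5, -6, -18/5, 21/5]
R5 ← R5 + (2/5)·R1: [0, 18/5, 8, 28/5, -16/5]
R3 ← R3 + (1/2)·R2: [0, 0, -3, -3, -3/2]
R4 ← R4 + (3/2)·R2: [0, 0, -3, -3, -3/2]
R5 ← R5 − (3/2)·R2: [0, 0, 5, 5, 5/2]
R4 ← R4 − R3: [0, 0, 0, 0, 0]
R5 ← R5 + (5/3)·R3: [0, 0, 0, 0, 0]
Echelon form has 3 nonzero rows, so rank(C) = 3.
The rank gives the maximum number of linearly independent rows: 3.

3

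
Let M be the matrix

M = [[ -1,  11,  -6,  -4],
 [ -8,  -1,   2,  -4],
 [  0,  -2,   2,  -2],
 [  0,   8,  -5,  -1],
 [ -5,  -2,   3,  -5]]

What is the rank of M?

Row reduce to echelon form.
R2 ← R2 − (8)·R1: [0, -89, 50, 28]
R5 ← R5 − (5)·R1: [0, -57, 33, 15]
R3 ← R3 − (2/89)·R2: [0, 0, 78/89, -234/89]
R4 ← R4 + (8/89)·R2: [0, 0, -45/89, 135/89]
R5 ← R5 − (57/89)·R2: [0, 0, 87/89, -261/89]
R4 ← R4 + (15/26)·R3: [0, 0, 0, 0]
R5 ← R5 − (29/26)·R3: [0, 0, 0, 0]
Echelon form has 3 nonzero rows, so rank(M) = 3.

3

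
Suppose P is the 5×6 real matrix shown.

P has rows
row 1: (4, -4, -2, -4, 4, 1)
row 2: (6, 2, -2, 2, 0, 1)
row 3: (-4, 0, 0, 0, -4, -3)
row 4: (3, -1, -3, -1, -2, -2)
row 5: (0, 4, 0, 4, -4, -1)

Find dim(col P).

3

Row reduce to echelon form.
R2 ← R2 − (3/2)·R1: [0, 8, 1, 8, -6, -1/2]
R3 ← R3 + R1: [0, -4, -2, -4, 0, -2]
R4 ← R4 − (3/4)·R1: [0, 2, -3/2, 2, -5, -11/4]
R3 ← R3 + (1/2)·R2: [0, 0, -3/2, 0, -3, -9/4]
R4 ← R4 − (1/4)·R2: [0, 0, -7/4, 0, -7/2, -21/8]
R5 ← R5 − (1/2)·R2: [0, 0, -1/2, 0, -1, -3/4]
R4 ← R4 − (7/6)·R3: [0, 0, 0, 0, 0, 0]
R5 ← R5 − (1/3)·R3: [0, 0, 0, 0, 0, 0]
Echelon form has 3 nonzero rows, so rank(P) = 3.
The column space has dimension equal to the rank: 3.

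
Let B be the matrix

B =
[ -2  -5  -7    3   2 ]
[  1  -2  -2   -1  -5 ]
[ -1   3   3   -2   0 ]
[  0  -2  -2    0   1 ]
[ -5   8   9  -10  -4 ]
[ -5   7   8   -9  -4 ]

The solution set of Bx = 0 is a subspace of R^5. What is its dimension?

Row reduce to echelon form.
R2 ← R2 + (1/2)·R1: [0, -9/2, -11/2, 1/2, -4]
R3 ← R3 − (1/2)·R1: [0, 11/2, 13/2, -7/2, -1]
R5 ← R5 − (5/2)·R1: [0, 41/2, 53/2, -35/2, -9]
R6 ← R6 − (5/2)·R1: [0, 39/2, 51/2, -33/2, -9]
R3 ← R3 + (11/9)·R2: [0, 0, -2/9, -26/9, -53/9]
R4 ← R4 − (4/9)·R2: [0, 0, 4/9, -2/9, 25/9]
R5 ← R5 + (41/9)·R2: [0, 0, 13/9, -137/9, -245/9]
R6 ← R6 + (13/3)·R2: [0, 0, 5/3, -43/3, -79/3]
R4 ← R4 + (2)·R3: [0, 0, 0, -6, -9]
R5 ← R5 + (13/2)·R3: [0, 0, 0, -34, -131/2]
R6 ← R6 + (15/2)·R3: [0, 0, 0, -36, -141/2]
R5 ← R5 − (17/3)·R4: [0, 0, 0, 0, -29/2]
R6 ← R6 − (6)·R4: [0, 0, 0, 0, -33/2]
R6 ← R6 − (33/29)·R5: [0, 0, 0, 0, 0]
5 nonzero rows, so rank(B) = 5.
B has 5 columns; by rank–nullity, nullity = 5 − 5 = 0.

0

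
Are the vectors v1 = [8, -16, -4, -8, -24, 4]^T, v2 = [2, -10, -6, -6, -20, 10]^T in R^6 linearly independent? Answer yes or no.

yes

Form the matrix with these vectors as rows and row reduce.
R2 ← R2 − (1/4)·R1: [0, -6, -5, -4, -14, 9]
2 nonzero rows, so the 2 vectors span a space of dimension 2.
Since 2 = 2, the vectors are linearly independent.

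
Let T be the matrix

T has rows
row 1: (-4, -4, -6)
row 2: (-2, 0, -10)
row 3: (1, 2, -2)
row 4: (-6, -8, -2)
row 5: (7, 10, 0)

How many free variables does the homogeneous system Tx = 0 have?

Row reduce to echelon form.
R2 ← R2 − (1/2)·R1: [0, 2, -7]
R3 ← R3 + (1/4)·R1: [0, 1, -7/2]
R4 ← R4 − (3/2)·R1: [0, -2, 7]
R5 ← R5 + (7/4)·R1: [0, 3, -21/2]
R3 ← R3 − (1/2)·R2: [0, 0, 0]
R4 ← R4 + R2: [0, 0, 0]
R5 ← R5 − (3/2)·R2: [0, 0, 0]
2 nonzero rows, so rank(T) = 2.
T has 3 columns; by rank–nullity, nullity = 3 − 2 = 1.

1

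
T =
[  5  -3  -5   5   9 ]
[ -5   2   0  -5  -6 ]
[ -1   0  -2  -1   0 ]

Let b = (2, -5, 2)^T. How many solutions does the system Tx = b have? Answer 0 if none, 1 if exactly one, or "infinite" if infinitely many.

0

Row reduce the augmented matrix [T | b].
R2 ← R2 + R1: [0, -1, -5, 0, 3, -3]
R3 ← R3 + (1/5)·R1: [0, -3/5, -3, 0, 9/5, 12/5]
R3 ← R3 − (3/5)·R2: [0, 0, 0, 0, 0, 21/5]
The echelon form has 3 nonzero rows; the last pivot sits in the augmented column, so rank(T) = 2 but rank([T|b]) = 3.
Since the ranks differ, the system is inconsistent.
It has no solutions.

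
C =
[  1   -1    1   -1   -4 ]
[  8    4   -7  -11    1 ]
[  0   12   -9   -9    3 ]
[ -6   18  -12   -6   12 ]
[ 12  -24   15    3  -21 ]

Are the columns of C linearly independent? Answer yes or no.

Row reduce C to echelon form.
R2 ← R2 − (8)·R1: [0, 12, -15, -3, 33]
R4 ← R4 + (6)·R1: [0, 12, -6, -12, -12]
R5 ← R5 − (12)·R1: [0, -12, 3, 15, 27]
R3 ← R3 − R2: [0, 0, 6, -6, -30]
R4 ← R4 − R2: [0, 0, 9, -9, -45]
R5 ← R5 + R2: [0, 0, -12, 12, 60]
R4 ← R4 − (3/2)·R3: [0, 0, 0, 0, 0]
R5 ← R5 + (2)·R3: [0, 0, 0, 0, 0]
3 pivots among 5 columns.
Only 3 < 5 pivot columns, so the columns are linearly dependent.

no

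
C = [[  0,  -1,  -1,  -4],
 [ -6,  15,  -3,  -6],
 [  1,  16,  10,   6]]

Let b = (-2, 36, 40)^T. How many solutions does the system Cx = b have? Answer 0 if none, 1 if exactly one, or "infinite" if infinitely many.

infinite

Row reduce the augmented matrix [C | b].
Swap R1 ↔ R2
R3 ← R3 + (1/6)·R1: [0, 37/2, 19/2, 5, 46]
R3 ← R3 + (37/2)·R2: [0, 0, -9, -69, 9]
The echelon form has 3 nonzero rows, and every pivot lies in the first 4 columns, so rank(C) = rank([C|b]) = 3.
The system is consistent.
rank = 3 < 4 unknowns, so there are infinitely many solutions.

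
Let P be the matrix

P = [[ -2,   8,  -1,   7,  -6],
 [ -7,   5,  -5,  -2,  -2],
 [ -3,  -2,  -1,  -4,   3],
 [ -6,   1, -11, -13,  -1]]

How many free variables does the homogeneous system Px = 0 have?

Row reduce to echelon form.
R2 ← R2 − (7/2)·R1: [0, -23, -3/2, -53/2, 19]
R3 ← R3 − (3/2)·R1: [0, -14, 1/2, -29/2, 12]
R4 ← R4 − (3)·R1: [0, -23, -8, -34, 17]
R3 ← R3 − (14/23)·R2: [0, 0, 65/46, 75/46, 10/23]
R4 ← R4 − R2: [0, 0, -13/2, -15/2, -2]
R4 ← R4 + (23/5)·R3: [0, 0, 0, 0, 0]
3 nonzero rows, so rank(P) = 3.
P has 5 columns; by rank–nullity, nullity = 5 − 3 = 2.

2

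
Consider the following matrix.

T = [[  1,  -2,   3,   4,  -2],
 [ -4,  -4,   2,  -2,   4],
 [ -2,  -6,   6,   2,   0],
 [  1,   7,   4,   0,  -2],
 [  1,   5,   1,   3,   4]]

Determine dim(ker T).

Row reduce to echelon form.
R2 ← R2 + (4)·R1: [0, -12, 14, 14, -4]
R3 ← R3 + (2)·R1: [0, -10, 12, 10, -4]
R4 ← R4 − R1: [0, 9, 1, -4, 0]
R5 ← R5 − R1: [0, 7, -2, -1, 6]
R3 ← R3 − (5/6)·R2: [0, 0, 1/3, -5/3, -2/3]
R4 ← R4 + (3/4)·R2: [0, 0, 23/2, 13/2, -3]
R5 ← R5 + (7/12)·R2: [0, 0, 37/6, 43/6, 11/3]
R4 ← R4 − (69/2)·R3: [0, 0, 0, 64, 20]
R5 ← R5 − (37/2)·R3: [0, 0, 0, 38, 16]
R5 ← R5 − (19/32)·R4: [0, 0, 0, 0, 33/8]
5 nonzero rows, so rank(T) = 5.
T has 5 columns; by rank–nullity, nullity = 5 − 5 = 0.

0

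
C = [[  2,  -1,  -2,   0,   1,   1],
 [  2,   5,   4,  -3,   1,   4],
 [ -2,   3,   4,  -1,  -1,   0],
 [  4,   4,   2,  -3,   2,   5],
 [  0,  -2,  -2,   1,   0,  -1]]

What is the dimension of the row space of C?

2

Row reduce to echelon form.
R2 ← R2 − R1: [0, 6, 6, -3, 0, 3]
R3 ← R3 + R1: [0, 2, 2, -1, 0, 1]
R4 ← R4 − (2)·R1: [0, 6, 6, -3, 0, 3]
R3 ← R3 − (1/3)·R2: [0, 0, 0, 0, 0, 0]
R4 ← R4 − R2: [0, 0, 0, 0, 0, 0]
R5 ← R5 + (1/3)·R2: [0, 0, 0, 0, 0, 0]
Echelon form has 2 nonzero rows, so rank(C) = 2.
The row space has dimension equal to the rank: 2.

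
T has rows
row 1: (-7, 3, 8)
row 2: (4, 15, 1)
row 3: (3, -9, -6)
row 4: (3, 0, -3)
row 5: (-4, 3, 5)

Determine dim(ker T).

1

Row reduce to echelon form.
R2 ← R2 + (4/7)·R1: [0, 117/7, 39/7]
R3 ← R3 + (3/7)·R1: [0, -54/7, -18/7]
R4 ← R4 + (3/7)·R1: [0, 9/7, 3/7]
R5 ← R5 − (4/7)·R1: [0, 9/7, 3/7]
R3 ← R3 + (6/13)·R2: [0, 0, 0]
R4 ← R4 − (1/13)·R2: [0, 0, 0]
R5 ← R5 − (1/13)·R2: [0, 0, 0]
2 nonzero rows, so rank(T) = 2.
T has 3 columns; by rank–nullity, nullity = 3 − 2 = 1.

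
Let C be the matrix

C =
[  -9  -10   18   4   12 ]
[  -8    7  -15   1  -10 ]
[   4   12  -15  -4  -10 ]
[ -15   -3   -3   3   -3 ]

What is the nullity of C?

Row reduce to echelon form.
R2 ← R2 − (8/9)·R1: [0, 143/9, -31, -23/9, -62/3]
R3 ← R3 + (4/9)·R1: [0, 68/9, -7, -20/9, -14/3]
R4 ← R4 − (5/3)·R1: [0, 41/3, -33, -11/3, -23]
R3 ← R3 − (68/143)·R2: [0, 0, 1107/143, -144/143, 738/143]
R4 ← R4 − (123/143)·R2: [0, 0, -906/143, -210/143, -747/143]
R4 ← R4 + (302/369)·R3: [0, 0, 0, -94/41, -1]
4 nonzero rows, so rank(C) = 4.
C has 5 columns; by rank–nullity, nullity = 5 − 4 = 1.

1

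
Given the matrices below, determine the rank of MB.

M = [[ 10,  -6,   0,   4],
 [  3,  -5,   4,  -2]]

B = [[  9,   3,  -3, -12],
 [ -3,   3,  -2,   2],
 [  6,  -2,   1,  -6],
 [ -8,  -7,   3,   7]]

First compute MB:
[[ 76, -16,  -6, -104],
 [ 82,   0,  -1, -84]]
Now row reduce the product.
R2 ← R2 − (41/38)·R1: [0, 328/19, 104/19, 536/19]
2 nonzero rows, so rank(MB) = 2.

2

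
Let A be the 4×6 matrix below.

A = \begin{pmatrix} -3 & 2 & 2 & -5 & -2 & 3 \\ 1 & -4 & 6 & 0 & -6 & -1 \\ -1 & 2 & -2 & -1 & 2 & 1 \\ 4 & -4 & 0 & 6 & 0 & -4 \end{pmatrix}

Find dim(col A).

2

Row reduce to echelon form.
R2 ← R2 + (1/3)·R1: [0, -10/3, 20/3, -5/3, -20/3, 0]
R3 ← R3 − (1/3)·R1: [0, 4/3, -8/3, 2/3, 8/3, 0]
R4 ← R4 + (4/3)·R1: [0, -4/3, 8/3, -2/3, -8/3, 0]
R3 ← R3 + (2/5)·R2: [0, 0, 0, 0, 0, 0]
R4 ← R4 − (2/5)·R2: [0, 0, 0, 0, 0, 0]
Echelon form has 2 nonzero rows, so rank(A) = 2.
The column space has dimension equal to the rank: 2.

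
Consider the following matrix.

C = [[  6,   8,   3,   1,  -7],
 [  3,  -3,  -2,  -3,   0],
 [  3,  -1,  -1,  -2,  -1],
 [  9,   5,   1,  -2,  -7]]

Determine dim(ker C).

Row reduce to echelon form.
R2 ← R2 − (1/2)·R1: [0, -7, -7/2, -7/2, 7/2]
R3 ← R3 − (1/2)·R1: [0, -5, -5/2, -5/2, 5/2]
R4 ← R4 − (3/2)·R1: [0, -7, -7/2, -7/2, 7/2]
R3 ← R3 − (5/7)·R2: [0, 0, 0, 0, 0]
R4 ← R4 − R2: [0, 0, 0, 0, 0]
2 nonzero rows, so rank(C) = 2.
C has 5 columns; by rank–nullity, nullity = 5 − 2 = 3.

3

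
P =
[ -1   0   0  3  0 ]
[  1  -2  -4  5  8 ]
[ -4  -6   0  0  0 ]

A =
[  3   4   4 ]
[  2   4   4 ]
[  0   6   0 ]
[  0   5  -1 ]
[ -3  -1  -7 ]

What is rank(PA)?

First compute PA:
[[ -3,  11,  -7],
 [-25, -11, -65],
 [-24, -40, -40]]
Now row reduce the product.
R2 ← R2 − (25/3)·R1: [0, -308/3, -20/3]
R3 ← R3 − (8)·R1: [0, -128, 16]
R3 ← R3 − (96/77)·R2: [0, 0, 1872/77]
3 nonzero rows, so rank(PA) = 3.

3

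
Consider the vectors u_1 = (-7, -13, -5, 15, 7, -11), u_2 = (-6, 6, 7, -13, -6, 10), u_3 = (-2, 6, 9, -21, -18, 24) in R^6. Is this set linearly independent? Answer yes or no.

yes

Form the matrix with these vectors as rows and row reduce.
R2 ← R2 − (6/7)·R1: [0, 120/7, 79/7, -181/7, -12, 136/7]
R3 ← R3 − (2/7)·R1: [0, 68/7, 73/7, -177/7, -20, 190/7]
R3 ← R3 − (17/30)·R2: [0, 0, 121/30, -319/30, -66/5, 242/15]
3 nonzero rows, so the 3 vectors span a space of dimension 3.
Since 3 = 3, the vectors are linearly independent.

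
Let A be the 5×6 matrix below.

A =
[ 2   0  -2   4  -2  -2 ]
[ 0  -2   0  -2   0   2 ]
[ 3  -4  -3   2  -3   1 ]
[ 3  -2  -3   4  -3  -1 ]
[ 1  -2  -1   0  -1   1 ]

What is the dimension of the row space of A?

Row reduce to echelon form.
R3 ← R3 − (3/2)·R1: [0, -4, 0, -4, 0, 4]
R4 ← R4 − (3/2)·R1: [0, -2, 0, -2, 0, 2]
R5 ← R5 − (1/2)·R1: [0, -2, 0, -2, 0, 2]
R3 ← R3 − (2)·R2: [0, 0, 0, 0, 0, 0]
R4 ← R4 − R2: [0, 0, 0, 0, 0, 0]
R5 ← R5 − R2: [0, 0, 0, 0, 0, 0]
Echelon form has 2 nonzero rows, so rank(A) = 2.
The row space has dimension equal to the rank: 2.

2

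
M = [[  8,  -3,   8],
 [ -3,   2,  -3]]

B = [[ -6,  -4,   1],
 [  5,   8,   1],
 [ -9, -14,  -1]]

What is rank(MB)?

First compute MB:
[[-135, -168,  -3],
 [ 55,  70,   2]]
Now row reduce the product.
R2 ← R2 + (11/27)·R1: [0, 14/9, 7/9]
2 nonzero rows, so rank(MB) = 2.

2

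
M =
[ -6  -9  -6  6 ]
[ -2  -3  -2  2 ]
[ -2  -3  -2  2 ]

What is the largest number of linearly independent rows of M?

Row reduce to echelon form.
R2 ← R2 − (1/3)·R1: [0, 0, 0, 0]
R3 ← R3 − (1/3)·R1: [0, 0, 0, 0]
Echelon form has 1 nonzero row, so rank(M) = 1.
The rank gives the maximum number of linearly independent rows: 1.

1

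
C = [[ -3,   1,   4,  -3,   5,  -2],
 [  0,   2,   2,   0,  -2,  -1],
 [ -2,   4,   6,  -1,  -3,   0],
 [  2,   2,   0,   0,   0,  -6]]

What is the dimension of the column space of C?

3

Row reduce to echelon form.
R3 ← R3 − (2/3)·R1: [0, 10/3, 10/3, 1, -19/3, 4/3]
R4 ← R4 + (2/3)·R1: [0, 8/3, 8/3, -2, 10/3, -22/3]
R3 ← R3 − (5/3)·R2: [0, 0, 0, 1, -3, 3]
R4 ← R4 − (4/3)·R2: [0, 0, 0, -2, 6, -6]
R4 ← R4 + (2)·R3: [0, 0, 0, 0, 0, 0]
Echelon form has 3 nonzero rows, so rank(C) = 3.
The column space has dimension equal to the rank: 3.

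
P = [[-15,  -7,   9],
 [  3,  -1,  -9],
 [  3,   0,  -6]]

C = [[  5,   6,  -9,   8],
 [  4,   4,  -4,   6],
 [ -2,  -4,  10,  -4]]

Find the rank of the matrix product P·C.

First compute PC:
[[-121, -154, 253, -198],
 [ 29,  50, -113,  54],
 [ 27,  42, -87,  48]]
Now row reduce the product.
R2 ← R2 + (29/121)·R1: [0, 144/11, -576/11, 72/11]
R3 ← R3 + (27/121)·R1: [0, 84/11, -336/11, 42/11]
R3 ← R3 − (7/12)·R2: [0, 0, 0, 0]
2 nonzero rows, so rank(PC) = 2.

2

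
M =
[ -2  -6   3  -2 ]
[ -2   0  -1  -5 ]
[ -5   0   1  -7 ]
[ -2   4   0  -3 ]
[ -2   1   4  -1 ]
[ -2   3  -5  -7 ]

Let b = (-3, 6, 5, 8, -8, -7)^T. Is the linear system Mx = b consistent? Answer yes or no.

no

Row reduce the augmented matrix [M | b].
R2 ← R2 − R1: [0, 6, -4, -3, 9]
R3 ← R3 − (5/2)·R1: [0, 15, -13/2, -2, 25/2]
R4 ← R4 − R1: [0, 10, -3, -1, 11]
R5 ← R5 − R1: [0, 7, 1, 1, -5]
R6 ← R6 − R1: [0, 9, -8, -5, -4]
R3 ← R3 − (5/2)·R2: [0, 0, 7/2, 11/2, -10]
R4 ← R4 − (5/3)·R2: [0, 0, 11/3, 4, -4]
R5 ← R5 − (7/6)·R2: [0, 0, 17/3, 9/2, -31/2]
R6 ← R6 − (3/2)·R2: [0, 0, -2, -1/2, -35/2]
R4 ← R4 − (22/21)·R3: [0, 0, 0, -37/21, 136/21]
R5 ← R5 − (34/21)·R3: [0, 0, 0, -185/42, 29/42]
R6 ← R6 + (4/7)·R3: [0, 0, 0, 37/14, -325/14]
R5 ← R5 − (5/2)·R4: [0, 0, 0, 0, -31/2]
R6 ← R6 + (3/2)·R4: [0, 0, 0, 0, -27/2]
R6 ← R6 − (27/31)·R5: [0, 0, 0, 0, 0]
The echelon form has 5 nonzero rows; the last pivot sits in the augmented column, so rank(M) = 4 but rank([M|b]) = 5.
Since the ranks differ, the system is inconsistent.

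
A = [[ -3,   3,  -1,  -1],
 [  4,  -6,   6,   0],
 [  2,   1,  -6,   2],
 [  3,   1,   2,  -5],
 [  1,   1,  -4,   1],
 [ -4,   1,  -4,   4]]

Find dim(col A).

4

Row reduce to echelon form.
R2 ← R2 + (4/3)·R1: [0, -2, 14/3, -4/3]
R3 ← R3 + (2/3)·R1: [0, 3, -20/3, 4/3]
R4 ← R4 + R1: [0, 4, 1, -6]
R5 ← R5 + (1/3)·R1: [0, 2, -13/3, 2/3]
R6 ← R6 − (4/3)·R1: [0, -3, -8/3, 16/3]
R3 ← R3 + (3/2)·R2: [0, 0, 1/3, -2/3]
R4 ← R4 + (2)·R2: [0, 0, 31/3, -26/3]
R5 ← R5 + R2: [0, 0, 1/3, -2/3]
R6 ← R6 − (3/2)·R2: [0, 0, -29/3, 22/3]
R4 ← R4 − (31)·R3: [0, 0, 0, 12]
R5 ← R5 − R3: [0, 0, 0, 0]
R6 ← R6 + (29)·R3: [0, 0, 0, -12]
R6 ← R6 + R4: [0, 0, 0, 0]
Echelon form has 4 nonzero rows, so rank(A) = 4.
The column space has dimension equal to the rank: 4.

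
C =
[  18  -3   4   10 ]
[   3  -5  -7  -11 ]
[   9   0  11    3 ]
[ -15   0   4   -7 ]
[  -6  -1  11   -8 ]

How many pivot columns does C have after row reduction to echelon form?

4

Row reduce to echelon form.
R2 ← R2 − (1/6)·R1: [0, -9/2, -23/3, -38/3]
R3 ← R3 − (1/2)·R1: [0, 3/2, 9, -2]
R4 ← R4 + (5/6)·R1: [0, -5/2, 22/3, 4/3]
R5 ← R5 + (1/3)·R1: [0, -2, 37/3, -14/3]
R3 ← R3 + (1/3)·R2: [0, 0, 58/9, -56/9]
R4 ← R4 − (5/9)·R2: [0, 0, 313/27, 226/27]
R5 ← R5 − (4/9)·R2: [0, 0, 425/27, 26/27]
R4 ← R4 − (313/174)·R3: [0, 0, 0, 1702/87]
R5 ← R5 − (425/174)·R3: [0, 0, 0, 1406/87]
R5 ← R5 − (19/23)·R4: [0, 0, 0, 0]
Echelon form has 4 nonzero rows, so rank(C) = 4.
Each nonzero row contributes one pivot column: 4 pivot columns.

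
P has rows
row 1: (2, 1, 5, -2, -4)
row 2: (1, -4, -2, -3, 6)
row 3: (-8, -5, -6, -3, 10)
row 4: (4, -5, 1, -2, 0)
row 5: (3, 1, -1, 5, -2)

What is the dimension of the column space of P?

Row reduce to echelon form.
R2 ← R2 − (1/2)·R1: [0, -9/2, -9/2, -2, 8]
R3 ← R3 + (4)·R1: [0, -1, 14, -11, -6]
R4 ← R4 − (2)·R1: [0, -7, -9, 2, 8]
R5 ← R5 − (3/2)·R1: [0, -1/2, -17/2, 8, 4]
R3 ← R3 − (2/9)·R2: [0, 0, 15, -95/9, -70/9]
R4 ← R4 − (14/9)·R2: [0, 0, -2, 46/9, -40/9]
R5 ← R5 − (1/9)·R2: [0, 0, -8, 74/9, 28/9]
R4 ← R4 + (2/15)·R3: [0, 0, 0, 100/27, -148/27]
R5 ← R5 + (8/15)·R3: [0, 0, 0, 70/27, -28/27]
R5 ← R5 − (7/10)·R4: [0, 0, 0, 0, 14/5]
Echelon form has 5 nonzero rows, so rank(P) = 5.
The column space has dimension equal to the rank: 5.

5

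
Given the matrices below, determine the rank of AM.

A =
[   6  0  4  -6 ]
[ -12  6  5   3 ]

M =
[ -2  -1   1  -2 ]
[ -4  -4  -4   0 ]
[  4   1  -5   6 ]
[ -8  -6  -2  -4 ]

First compute AM:
[[ 52,  34,  -2,  36],
 [ -4, -25, -67,  42]]
Now row reduce the product.
R2 ← R2 + (1/13)·R1: [0, -291/13, -873/13, 582/13]
2 nonzero rows, so rank(AM) = 2.

2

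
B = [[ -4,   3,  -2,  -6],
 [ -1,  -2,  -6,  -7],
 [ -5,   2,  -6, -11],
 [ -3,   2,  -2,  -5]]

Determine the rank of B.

2

Row reduce to echelon form.
R2 ← R2 − (1/4)·R1: [0, -11/4, -11/2, -11/2]
R3 ← R3 − (5/4)·R1: [0, -7/4, -7/2, -7/2]
R4 ← R4 − (3/4)·R1: [0, -1/4, -1/2, -1/2]
R3 ← R3 − (7/11)·R2: [0, 0, 0, 0]
R4 ← R4 − (1/11)·R2: [0, 0, 0, 0]
Echelon form has 2 nonzero rows, so rank(B) = 2.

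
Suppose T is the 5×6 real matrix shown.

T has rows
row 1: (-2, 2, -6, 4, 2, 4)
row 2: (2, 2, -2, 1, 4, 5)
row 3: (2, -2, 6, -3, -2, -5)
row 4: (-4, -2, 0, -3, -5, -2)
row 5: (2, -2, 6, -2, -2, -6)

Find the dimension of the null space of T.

3

Row reduce to echelon form.
R2 ← R2 + R1: [0, 4, -8, 5, 6, 9]
R3 ← R3 + R1: [0, 0, 0, 1, 0, -1]
R4 ← R4 − (2)·R1: [0, -6, 12, -11, -9, -10]
R5 ← R5 + R1: [0, 0, 0, 2, 0, -2]
R4 ← R4 + (3/2)·R2: [0, 0, 0, -7/2, 0, 7/2]
R4 ← R4 + (7/2)·R3: [0, 0, 0, 0, 0, 0]
R5 ← R5 − (2)·R3: [0, 0, 0, 0, 0, 0]
3 nonzero rows, so rank(T) = 3.
T has 6 columns; by rank–nullity, nullity = 6 − 3 = 3.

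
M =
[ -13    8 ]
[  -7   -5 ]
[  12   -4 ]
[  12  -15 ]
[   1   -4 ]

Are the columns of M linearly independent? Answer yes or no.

yes

Row reduce M to echelon form.
R2 ← R2 − (7/13)·R1: [0, -121/13]
R3 ← R3 + (12/13)·R1: [0, 44/13]
R4 ← R4 + (12/13)·R1: [0, -99/13]
R5 ← R5 + (1/13)·R1: [0, -44/13]
R3 ← R3 + (4/11)·R2: [0, 0]
R4 ← R4 − (9/11)·R2: [0, 0]
R5 ← R5 − (4/11)·R2: [0, 0]
2 pivots among 2 columns.
Every column is a pivot column, so the columns are linearly independent.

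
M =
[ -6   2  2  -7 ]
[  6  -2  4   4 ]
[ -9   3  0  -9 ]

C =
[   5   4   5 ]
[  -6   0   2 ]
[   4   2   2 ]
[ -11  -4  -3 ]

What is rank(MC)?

First compute MC:
[[ 43,   8,  -1],
 [ 14,  16,  22],
 [ 36,   0, -12]]
Now row reduce the product.
R2 ← R2 − (14/43)·R1: [0, 576/43, 960/43]
R3 ← R3 − (36/43)·R1: [0, -288/43, -480/43]
R3 ← R3 + (1/2)·R2: [0, 0, 0]
2 nonzero rows, so rank(MC) = 2.

2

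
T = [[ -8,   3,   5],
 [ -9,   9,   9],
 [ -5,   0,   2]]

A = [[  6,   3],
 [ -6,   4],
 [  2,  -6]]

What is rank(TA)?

2

First compute TA:
[[-56, -42],
 [-90, -45],
 [-26, -27]]
Now row reduce the product.
R2 ← R2 − (45/28)·R1: [0, 45/2]
R3 ← R3 − (13/28)·R1: [0, -15/2]
R3 ← R3 + (1/3)·R2: [0, 0]
2 nonzero rows, so rank(TA) = 2.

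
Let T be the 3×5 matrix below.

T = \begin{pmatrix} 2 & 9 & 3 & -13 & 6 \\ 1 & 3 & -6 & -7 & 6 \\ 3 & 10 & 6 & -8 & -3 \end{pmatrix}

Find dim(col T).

Row reduce to echelon form.
R2 ← R2 − (1/2)·R1: [0, -3/2, -15/2, -1/2, 3]
R3 ← R3 − (3/2)·R1: [0, -7/2, 3/2, 23/2, -12]
R3 ← R3 − (7/3)·R2: [0, 0, 19, 38/3, -19]
Echelon form has 3 nonzero rows, so rank(T) = 3.
The column space has dimension equal to the rank: 3.

3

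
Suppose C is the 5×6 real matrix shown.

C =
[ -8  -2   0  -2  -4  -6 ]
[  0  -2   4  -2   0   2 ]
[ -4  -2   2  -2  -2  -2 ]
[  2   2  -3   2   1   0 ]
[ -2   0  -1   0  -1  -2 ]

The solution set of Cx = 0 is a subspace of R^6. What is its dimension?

4

Row reduce to echelon form.
R3 ← R3 − (1/2)·R1: [0, -1, 2, -1, 0, 1]
R4 ← R4 + (1/4)·R1: [0, 3/2, -3, 3/2, 0, -3/2]
R5 ← R5 − (1/4)·R1: [0, 1/2, -1, 1/2, 0, -1/2]
R3 ← R3 − (1/2)·R2: [0, 0, 0, 0, 0, 0]
R4 ← R4 + (3/4)·R2: [0, 0, 0, 0, 0, 0]
R5 ← R5 + (1/4)·R2: [0, 0, 0, 0, 0, 0]
2 nonzero rows, so rank(C) = 2.
C has 6 columns; by rank–nullity, nullity = 6 − 2 = 4.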